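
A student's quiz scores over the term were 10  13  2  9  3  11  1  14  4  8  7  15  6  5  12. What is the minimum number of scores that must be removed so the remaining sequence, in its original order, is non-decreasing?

10

Fewest deletions = n − (longest non-decreasing subsequence).
Patience tails:
10 → extends → [10]
13 → extends → [10, 13]
2 → replaces 10 → [2, 13]
9 → replaces 13 → [2, 9]
3 → replaces 9 → [2, 3]
11 → extends → [2, 3, 11]
1 → replaces 2 → [1, 3, 11]
14 → extends → [1, 3, 11, 14]
4 → replaces 11 → [1, 3, 4, 14]
8 → replaces 14 → [1, 3, 4, 8]
7 → replaces 8 → [1, 3, 4, 7]
15 → extends → [1, 3, 4, 7, 15]
6 → replaces 7 → [1, 3, 4, 6, 15]
5 → replaces 6 → [1, 3, 4, 5, 15]
12 → replaces 15 → [1, 3, 4, 5, 12]
Longest non-decreasing subsequence has length 5, so deletions = 15 − 5 = 10.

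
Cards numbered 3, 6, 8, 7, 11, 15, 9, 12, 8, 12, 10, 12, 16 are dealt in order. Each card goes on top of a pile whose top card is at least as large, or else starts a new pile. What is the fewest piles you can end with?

7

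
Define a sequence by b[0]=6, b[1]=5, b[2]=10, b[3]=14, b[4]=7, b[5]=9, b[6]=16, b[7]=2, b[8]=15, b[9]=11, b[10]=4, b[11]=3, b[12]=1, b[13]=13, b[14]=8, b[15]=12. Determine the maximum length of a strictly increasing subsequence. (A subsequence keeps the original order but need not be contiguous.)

Let dp[i] be the length of the longest such subsequence ending at index i:
i:      0  1  2  3  4  5  6  7  8  9 10 11 12 13 14 15
b[i]:   6  5 10 14  7  9 16  2 15 11  4  3  1 13  8 12
dp:     1  1  2  3  2  3  4  1  4  4  2  2  1  5  3  5
Maximum dp value is 5.

5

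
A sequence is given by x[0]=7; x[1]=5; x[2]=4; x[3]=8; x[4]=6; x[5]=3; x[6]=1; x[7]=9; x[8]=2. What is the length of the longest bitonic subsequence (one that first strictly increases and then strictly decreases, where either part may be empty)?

5

inc[i] = longest strictly increasing subsequence ending at i; dec[i] = longest strictly decreasing subsequence starting at i:
i:     0 1 2 3 4 5 6 7 8
x[i]:  7 5 4 8 6 3 1 9 2
inc:   1 1 1 2 2 1 1 3 2
dec:   5 4 3 4 3 2 1 2 1
Best peak at i=0 (value 7): inc=1, dec=5, length 1+5−1 = 5.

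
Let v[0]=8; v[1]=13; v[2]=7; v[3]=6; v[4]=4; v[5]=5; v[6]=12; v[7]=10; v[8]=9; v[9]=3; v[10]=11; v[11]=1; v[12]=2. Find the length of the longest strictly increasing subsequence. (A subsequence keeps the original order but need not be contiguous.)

4

Track the smallest tail for each achievable length (strict):
8 → extends → [8]
13 → extends → [8, 13]
7 → replaces 8 → [7, 13]
6 → replaces 7 → [6, 13]
4 → replaces 6 → [4, 13]
5 → replaces 13 → [4, 5]
12 → extends → [4, 5, 12]
10 → replaces 12 → [4, 5, 10]
9 → replaces 10 → [4, 5, 9]
3 → replaces 4 → [3, 5, 9]
11 → extends → [3, 5, 9, 11]
1 → replaces 3 → [1, 5, 9, 11]
2 → replaces 5 → [1, 2, 9, 11]
Four tails, so the longest strictly increasing subsequence has length 4 (e.g. 4, 5, 10, 11).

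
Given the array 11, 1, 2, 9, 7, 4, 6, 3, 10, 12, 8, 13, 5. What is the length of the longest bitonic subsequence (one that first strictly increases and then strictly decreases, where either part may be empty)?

8

inc[i] = longest strictly increasing subsequence ending at i; dec[i] = longest strictly decreasing subsequence starting at i:
i:      1  2  3  4  5  6  7  8  9 10 11 12 13
a[i]:  11  1  2  9  7  4  6  3 10 12  8 13  5
inc:    1  1  2  3  3  3  4  3  5  6  5  7  4
dec:    5  1  1  4  3  2  2  1  3  3  2  2  1
Best peak at i=10 (value 12): inc=6, dec=3, length 6+3−1 = 8.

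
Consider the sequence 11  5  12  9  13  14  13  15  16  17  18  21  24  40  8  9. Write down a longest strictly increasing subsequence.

Patience tails give the LIS length; then backtrack through the dp parents:
11 → extends → [11]
5 → replaces 11 → [5]
12 → extends → [5, 12]
9 → replaces 12 → [5, 9]
13 → extends → [5, 9, 13]
14 → extends → [5, 9, 13, 14]
13 → already a tail → [5, 9, 13, 14]
15 → extends → [5, 9, 13, 14, 15]
16 → extends → [5, 9, 13, 14, 15, 16]
17 → extends → [5, 9, 13, 14, 15, 16, 17]
18 → extends → [5, 9, 13, 14, 15, 16, 17, 18]
21 → extends → [5, 9, 13, 14, 15, 16, 17, 18, 21]
24 → extends → [5, 9, 13, 14, 15, 16, 17, 18, 21, 24]
40 → extends → [5, 9, 13, 14, 15, 16, 17, 18, 21, 24, 40]
8 → replaces 9 → [5, 8, 13, 14, 15, 16, 17, 18, 21, 24, 40]
9 → replaces 13 → [5, 8, 9, 14, 15, 16, 17, 18, 21, 24, 40]
Length 11; one witness is 11, 12, 13, 14, 15, 16, 17, 18, 21, 24, 40.

11, 12, 13, 14, 15, 16, 17, 18, 21, 24, 40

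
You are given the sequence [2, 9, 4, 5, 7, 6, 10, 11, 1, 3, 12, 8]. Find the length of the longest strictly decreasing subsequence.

Let dp[i] be the longest strictly decreasing subsequence ending at i:
i:      1  2  3  4  5  6  7  8  9 10 11 12
a[i]:   2  9  4  5  7  6 10 11  1  3 12  8
dp:     1  1  2  2  2  3  1  1  4  4  1  2
Maximum is 4.

4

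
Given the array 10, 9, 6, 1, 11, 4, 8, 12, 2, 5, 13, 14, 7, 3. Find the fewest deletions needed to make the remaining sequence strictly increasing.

Fewest deletions = n − (longest strictly increasing subsequence).
i:      1  2  3  4  5  6  7  8  9 10 11 12 13 14
a[i]:  10  9  6  1 11  4  8 12  2  5 13 14  7  3
dp:     1  1  1  1  2  2  3  4  2  3  5  6  4  3
max dp = 6, so deletions = 14 − 6 = 8.

8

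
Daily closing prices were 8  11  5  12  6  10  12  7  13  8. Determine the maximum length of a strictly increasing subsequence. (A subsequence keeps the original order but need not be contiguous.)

Let dp[i] be the length of the longest such subsequence ending at index i:
i:      1  2  3  4  5  6  7  8  9 10
a[i]:   8 11  5 12  6 10 12  7 13  8
dp:     1  2  1  3  2  3  4  3  5  4
Maximum dp value is 5.

5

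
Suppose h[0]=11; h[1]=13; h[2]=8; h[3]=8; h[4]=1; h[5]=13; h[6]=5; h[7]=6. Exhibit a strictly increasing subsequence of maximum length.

1, 5, 6

Patience tails give the LIS length; then backtrack through the dp parents:
11 → extends → [11]
13 → extends → [11, 13]
8 → replaces 11 → [8, 13]
8 → already a tail → [8, 13]
1 → replaces 8 → [1, 13]
13 → already a tail → [1, 13]
5 → replaces 13 → [1, 5]
6 → extends → [1, 5, 6]
Length 3; one witness is 1, 5, 6.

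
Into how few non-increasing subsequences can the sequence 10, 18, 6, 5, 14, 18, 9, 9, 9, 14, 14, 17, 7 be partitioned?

4

Place each on the leftmost legal pile:
10 → new pile 1 (tops now [10])
18 → new pile 2 (tops now [10, 18])
6 → pile 1 (tops now [6, 18])
5 → pile 1 (tops now [5, 18])
14 → pile 2 (tops now [5, 14])
18 → new pile 3 (tops now [5, 14, 18])
9 → pile 2 (tops now [5, 9, 18])
9 → pile 2 (tops now [5, 9, 18])
9 → pile 2 (tops now [5, 9, 18])
14 → pile 3 (tops now [5, 9, 14])
14 → pile 3 (tops now [5, 9, 14])
17 → new pile 4 (tops now [5, 9, 14, 17])
7 → pile 2 (tops now [5, 7, 14, 17])
Four piles.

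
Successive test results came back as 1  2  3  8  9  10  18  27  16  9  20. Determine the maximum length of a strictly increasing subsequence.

Track the smallest tail for each achievable length (strict):
1 → extends → [1]
2 → extends → [1, 2]
3 → extends → [1, 2, 3]
8 → extends → [1, 2, 3, 8]
9 → extends → [1, 2, 3, 8, 9]
10 → extends → [1, 2, 3, 8, 9, 10]
18 → extends → [1, 2, 3, 8, 9, 10, 18]
27 → extends → [1, 2, 3, 8, 9, 10, 18, 27]
16 → replaces 18 → [1, 2, 3, 8, 9, 10, 16, 27]
9 → already a tail → [1, 2, 3, 8, 9, 10, 16, 27]
20 → replaces 27 → [1, 2, 3, 8, 9, 10, 16, 20]
Eight tails, so the longest strictly increasing subsequence has length 8 (e.g. 1, 2, 3, 8, 9, 10, 18, 27).

8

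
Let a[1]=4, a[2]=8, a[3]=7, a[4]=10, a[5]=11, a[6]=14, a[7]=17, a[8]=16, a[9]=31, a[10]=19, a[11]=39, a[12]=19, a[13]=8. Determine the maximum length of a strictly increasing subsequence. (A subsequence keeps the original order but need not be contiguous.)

Let dp[i] be the length of the longest such subsequence ending at index i:
i:      1  2  3  4  5  6  7  8  9 10 11 12 13
a[i]:   4  8  7 10 11 14 17 16 31 19 39 19  8
dp:     1  2  2  3  4  5  6  6  7  7  8  7  3
Maximum dp value is 8.

8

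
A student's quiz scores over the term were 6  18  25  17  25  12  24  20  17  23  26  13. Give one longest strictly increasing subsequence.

Patience tails give the LIS length; then backtrack through the dp parents:
6 → extends → [6]
18 → extends → [6, 18]
25 → extends → [6, 18, 25]
17 → replaces 18 → [6, 17, 25]
25 → already a tail → [6, 17, 25]
12 → replaces 17 → [6, 12, 25]
24 → replaces 25 → [6, 12, 24]
20 → replaces 24 → [6, 12, 20]
17 → replaces 20 → [6, 12, 17]
23 → extends → [6, 12, 17, 23]
26 → extends → [6, 12, 17, 23, 26]
13 → replaces 17 → [6, 12, 13, 23, 26]
Length 5; one witness is 6, 18, 20, 23, 26.

6, 18, 20, 23, 26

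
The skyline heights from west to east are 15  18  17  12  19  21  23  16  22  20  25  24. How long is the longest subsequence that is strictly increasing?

Track the smallest tail for each achievable length (strict):
15 → extends → [15]
18 → extends → [15, 18]
17 → replaces 18 → [15, 17]
12 → replaces 15 → [12, 17]
19 → extends → [12, 17, 19]
21 → extends → [12, 17, 19, 21]
23 → extends → [12, 17, 19, 21, 23]
16 → replaces 17 → [12, 16, 19, 21, 23]
22 → replaces 23 → [12, 16, 19, 21, 22]
20 → replaces 21 → [12, 16, 19, 20, 22]
25 → extends → [12, 16, 19, 20, 22, 25]
24 → replaces 25 → [12, 16, 19, 20, 22, 24]
Six tails, so the longest strictly increasing subsequence has length 6 (e.g. 15, 18, 19, 21, 23, 25).

6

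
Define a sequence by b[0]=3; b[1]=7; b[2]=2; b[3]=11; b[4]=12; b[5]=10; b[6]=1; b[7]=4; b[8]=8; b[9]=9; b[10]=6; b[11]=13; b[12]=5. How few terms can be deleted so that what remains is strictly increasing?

8

Fewest deletions = n − (longest strictly increasing subsequence).
Patience tails:
3 → extends → [3]
7 → extends → [3, 7]
2 → replaces 3 → [2, 7]
11 → extends → [2, 7, 11]
12 → extends → [2, 7, 11, 12]
10 → replaces 11 → [2, 7, 10, 12]
1 → replaces 2 → [1, 7, 10, 12]
4 → replaces 7 → [1, 4, 10, 12]
8 → replaces 10 → [1, 4, 8, 12]
9 → replaces 12 → [1, 4, 8, 9]
6 → replaces 8 → [1, 4, 6, 9]
13 → extends → [1, 4, 6, 9, 13]
5 → replaces 6 → [1, 4, 5, 9, 13]
Longest strictly increasing subsequence has length 5, so deletions = 13 − 5 = 8.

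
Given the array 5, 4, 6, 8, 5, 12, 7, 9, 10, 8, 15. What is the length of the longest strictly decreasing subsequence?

3

Let dp[i] be the longest strictly decreasing subsequence ending at i:
i:      1  2  3  4  5  6  7  8  9 10 11
a[i]:   5  4  6  8  5 12  7  9 10  8 15
dp:     1  2  1  1  2  1  2  2  2  3  1
Maximum is 3.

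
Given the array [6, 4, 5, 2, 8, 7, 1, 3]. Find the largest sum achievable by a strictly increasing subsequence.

17

Let S[i] be the best sum of a strictly increasing subsequence ending at i:
i:      1  2  3  4  5  6  7  8
a[i]:   6  4  5  2  8  7  1  3
S:      6  4  9  2 17 16  1  5
Maximum is 17 (e.g. 4 + 5 + 8).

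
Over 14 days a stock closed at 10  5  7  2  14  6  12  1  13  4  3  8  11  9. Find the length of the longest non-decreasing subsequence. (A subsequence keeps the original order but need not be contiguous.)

Track the smallest tail for each achievable length (allowing ties):
10 → extends → [10]
5 → replaces 10 → [5]
7 → extends → [5, 7]
2 → replaces 5 → [2, 7]
14 → extends → [2, 7, 14]
6 → replaces 7 → [2, 6, 14]
12 → replaces 14 → [2, 6, 12]
1 → replaces 2 → [1, 6, 12]
13 → extends → [1, 6, 12, 13]
4 → replaces 6 → [1, 4, 12, 13]
3 → replaces 4 → [1, 3, 12, 13]
8 → replaces 12 → [1, 3, 8, 13]
11 → replaces 13 → [1, 3, 8, 11]
9 → replaces 11 → [1, 3, 8, 9]
Four tails, so the longest non-decreasing subsequence has length 4 (e.g. 5, 7, 12, 13).

4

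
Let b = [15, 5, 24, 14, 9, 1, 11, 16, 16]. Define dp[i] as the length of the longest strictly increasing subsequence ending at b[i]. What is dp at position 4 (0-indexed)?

2

dp[i] = 1 + max{dp[j] : j<i, b[j]<b[i]} (or 1 if no such j):
i:      0  1  2  3  4  5  6  7  8
b[i]:  15  5 24 14  9  1 11 16 16
dp:     1  1  2  2  2  1  3  4  4
At index 4 the value is 2.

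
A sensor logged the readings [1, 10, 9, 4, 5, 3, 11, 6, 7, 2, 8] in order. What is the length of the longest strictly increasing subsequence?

Track the smallest tail for each achievable length (strict):
1 → extends → [1]
10 → extends → [1, 10]
9 → replaces 10 → [1, 9]
4 → replaces 9 → [1, 4]
5 → extends → [1, 4, 5]
3 → replaces 4 → [1, 3, 5]
11 → extends → [1, 3, 5, 11]
6 → replaces 11 → [1, 3, 5, 6]
7 → extends → [1, 3, 5, 6, 7]
2 → replaces 3 → [1, 2, 5, 6, 7]
8 → extends → [1, 2, 5, 6, 7, 8]
Six tails, so the longest strictly increasing subsequence has length 6 (e.g. 1, 4, 5, 6, 7, 8).

6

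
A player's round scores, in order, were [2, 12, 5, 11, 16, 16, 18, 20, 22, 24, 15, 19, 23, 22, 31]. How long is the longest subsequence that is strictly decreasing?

Negate each value so 'decreasing' becomes 'increasing', then run patience tails on the negated sequence:
-2 → extends → [-2]
-12 → replaces -2 → [-12]
-5 → extends → [-12, -5]
-11 → replaces -5 → [-12, -11]
-16 → replaces -12 → [-16, -11]
-16 → already a tail → [-16, -11]
-18 → replaces -16 → [-18, -11]
-20 → replaces -18 → [-20, -11]
-22 → replaces -20 → [-22, -11]
-24 → replaces -22 → [-24, -11]
-15 → replaces -11 → [-24, -15]
-19 → replaces -15 → [-24, -19]
-23 → replaces -19 → [-24, -23]
-22 → extends → [-24, -23, -22]
-31 → replaces -24 → [-31, -23, -22]
Three tails, so the longest strictly decreasing subsequence of the original has length 3.

3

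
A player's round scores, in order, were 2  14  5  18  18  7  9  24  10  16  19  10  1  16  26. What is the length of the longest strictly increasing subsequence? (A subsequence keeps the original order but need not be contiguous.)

8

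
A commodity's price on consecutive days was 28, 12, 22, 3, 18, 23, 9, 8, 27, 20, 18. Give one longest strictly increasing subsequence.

Patience tails give the LIS length; then backtrack through the dp parents:
28 → extends → [28]
12 → replaces 28 → [12]
22 → extends → [12, 22]
3 → replaces 12 → [3, 22]
18 → replaces 22 → [3, 18]
23 → extends → [3, 18, 23]
9 → replaces 18 → [3, 9, 23]
8 → replaces 9 → [3, 8, 23]
27 → extends → [3, 8, 23, 27]
20 → replaces 23 → [3, 8, 20, 27]
18 → replaces 20 → [3, 8, 18, 27]
Length 4; one witness is 12, 22, 23, 27.

12, 22, 23, 27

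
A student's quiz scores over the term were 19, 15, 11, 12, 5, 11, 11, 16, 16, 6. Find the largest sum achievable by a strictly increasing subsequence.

39

Let S[i] be the best sum of a strictly increasing subsequence ending at i:
i:      1  2  3  4  5  6  7  8  9 10
a[i]:  19 15 11 12  5 11 11 16 16  6
S:     19 15 11 23  5 16 16 39 39 11
Maximum is 39 (e.g. 11 + 12 + 16).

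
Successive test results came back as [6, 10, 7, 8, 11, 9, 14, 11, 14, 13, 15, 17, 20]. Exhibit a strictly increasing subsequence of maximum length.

6, 7, 8, 9, 11, 14, 15, 17, 20

Patience tails give the LIS length; then backtrack through the dp parents:
6 → extends → [6]
10 → extends → [6, 10]
7 → replaces 10 → [6, 7]
8 → extends → [6, 7, 8]
11 → extends → [6, 7, 8, 11]
9 → replaces 11 → [6, 7, 8, 9]
14 → extends → [6, 7, 8, 9, 14]
11 → replaces 14 → [6, 7, 8, 9, 11]
14 → extends → [6, 7, 8, 9, 11, 14]
13 → replaces 14 → [6, 7, 8, 9, 11, 13]
15 → extends → [6, 7, 8, 9, 11, 13, 15]
17 → extends → [6, 7, 8, 9, 11, 13, 15, 17]
20 → extends → [6, 7, 8, 9, 11, 13, 15, 17, 20]
Length 9; one witness is 6, 7, 8, 9, 11, 14, 15, 17, 20.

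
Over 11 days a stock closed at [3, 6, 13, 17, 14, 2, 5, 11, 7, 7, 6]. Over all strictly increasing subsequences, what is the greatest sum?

Let S[i] be the best sum of a strictly increasing subsequence ending at i:
i:      1  2  3  4  5  6  7  8  9 10 11
a[i]:   3  6 13 17 14  2  5 11  7  7  6
S:      3  9 22 39 36  2  8 20 16 16 14
Maximum is 39 (e.g. 3 + 6 + 13 + 17).

39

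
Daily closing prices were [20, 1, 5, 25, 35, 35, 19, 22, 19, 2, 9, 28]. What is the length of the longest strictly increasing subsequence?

Track the smallest tail for each achievable length (strict):
20 → extends → [20]
1 → replaces 20 → [1]
5 → extends → [1, 5]
25 → extends → [1, 5, 25]
35 → extends → [1, 5, 25, 35]
35 → already a tail → [1, 5, 25, 35]
19 → replaces 25 → [1, 5, 19, 35]
22 → replaces 35 → [1, 5, 19, 22]
19 → already a tail → [1, 5, 19, 22]
2 → replaces 5 → [1, 2, 19, 22]
9 → replaces 19 → [1, 2, 9, 22]
28 → extends → [1, 2, 9, 22, 28]
Five tails, so the longest strictly increasing subsequence has length 5 (e.g. 1, 5, 19, 22, 28).

5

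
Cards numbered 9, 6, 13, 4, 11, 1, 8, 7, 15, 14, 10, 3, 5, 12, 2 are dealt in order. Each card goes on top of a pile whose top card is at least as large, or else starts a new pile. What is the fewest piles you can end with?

Place each on the leftmost legal pile:
9 → new pile 1 (tops now [9])
6 → pile 1 (tops now [6])
13 → new pile 2 (tops now [6, 13])
4 → pile 1 (tops now [4, 13])
11 → pile 2 (tops now [4, 11])
1 → pile 1 (tops now [1, 11])
8 → pile 2 (tops now [1, 8])
7 → pile 2 (tops now [1, 7])
15 → new pile 3 (tops now [1, 7, 15])
14 → pile 3 (tops now [1, 7, 14])
10 → pile 3 (tops now [1, 7, 10])
3 → pile 2 (tops now [1, 3, 10])
5 → pile 3 (tops now [1, 3, 5])
12 → new pile 4 (tops now [1, 3, 5, 12])
2 → pile 2 (tops now [1, 2, 5, 12])
Four piles.

4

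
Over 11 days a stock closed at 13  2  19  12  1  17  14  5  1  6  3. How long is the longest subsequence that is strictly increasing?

3

Let dp[i] be the length of the longest such subsequence ending at index i:
i:      1  2  3  4  5  6  7  8  9 10 11
a[i]:  13  2 19 12  1 17 14  5  1  6  3
dp:     1  1  2  2  1  3  3  2  1  3  2
Maximum dp value is 3.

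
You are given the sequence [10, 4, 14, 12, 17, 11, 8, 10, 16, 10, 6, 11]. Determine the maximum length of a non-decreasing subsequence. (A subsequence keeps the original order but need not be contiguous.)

5

Let dp[i] be the length of the longest such subsequence ending at index i:
i:      1  2  3  4  5  6  7  8  9 10 11 12
a[i]:  10  4 14 12 17 11  8 10 16 10  6 11
dp:     1  1  2  2  3  2  2  3  4  4  2  5
Maximum dp value is 5.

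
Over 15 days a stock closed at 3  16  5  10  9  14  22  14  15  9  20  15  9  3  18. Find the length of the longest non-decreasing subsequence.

Let dp[i] be the length of the longest such subsequence ending at index i:
i:      1  2  3  4  5  6  7  8  9 10 11 12 13 14 15
a[i]:   3 16  5 10  9 14 22 14 15  9 20 15  9  3 18
dp:     1  2  2  3  3  4  5  5  6  4  7  7  5  2  8
Maximum dp value is 8.

8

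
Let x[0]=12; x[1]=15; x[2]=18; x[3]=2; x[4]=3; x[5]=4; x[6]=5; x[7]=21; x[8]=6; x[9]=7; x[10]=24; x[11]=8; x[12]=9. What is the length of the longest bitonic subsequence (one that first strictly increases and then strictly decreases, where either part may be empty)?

8

inc[i] = longest strictly increasing subsequence ending at i; dec[i] = longest strictly decreasing subsequence starting at i:
i:      0  1  2  3  4  5  6  7  8  9 10 11 12
x[i]:  12 15 18  2  3  4  5 21  6  7 24  8  9
inc:    1  2  3  1  2  3  4  5  5  6  7  7  8
dec:    2  2  2  1  1  1  1  2  1  1  2  1  1
Best peak at i=10 (value 24): inc=7, dec=2, length 7+2−1 = 8.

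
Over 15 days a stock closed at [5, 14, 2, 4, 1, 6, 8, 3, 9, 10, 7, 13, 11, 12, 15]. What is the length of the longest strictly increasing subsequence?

9

Track the smallest tail for each achievable length (strict):
5 → extends → [5]
14 → extends → [5, 14]
2 → replaces 5 → [2, 14]
4 → replaces 14 → [2, 4]
1 → replaces 2 → [1, 4]
6 → extends → [1, 4, 6]
8 → extends → [1, 4, 6, 8]
3 → replaces 4 → [1, 3, 6, 8]
9 → extends → [1, 3, 6, 8, 9]
10 → extends → [1, 3, 6, 8, 9, 10]
7 → replaces 8 → [1, 3, 6, 7, 9, 10]
13 → extends → [1, 3, 6, 7, 9, 10, 13]
11 → replaces 13 → [1, 3, 6, 7, 9, 10, 11]
12 → extends → [1, 3, 6, 7, 9, 10, 11, 12]
15 → extends → [1, 3, 6, 7, 9, 10, 11, 12, 15]
Nine tails, so the longest strictly increasing subsequence has length 9 (e.g. 2, 4, 6, 8, 9, 10, 11, 12, 15).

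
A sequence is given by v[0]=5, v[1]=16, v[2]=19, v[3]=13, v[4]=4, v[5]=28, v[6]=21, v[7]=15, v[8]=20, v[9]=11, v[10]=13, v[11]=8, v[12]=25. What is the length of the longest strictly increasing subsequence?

5

Track the smallest tail for each achievable length (strict):
5 → extends → [5]
16 → extends → [5, 16]
19 → extends → [5, 16, 19]
13 → replaces 16 → [5, 13, 19]
4 → replaces 5 → [4, 13, 19]
28 → extends → [4, 13, 19, 28]
21 → replaces 28 → [4, 13, 19, 21]
15 → replaces 19 → [4, 13, 15, 21]
20 → replaces 21 → [4, 13, 15, 20]
11 → replaces 13 → [4, 11, 15, 20]
13 → replaces 15 → [4, 11, 13, 20]
8 → replaces 11 → [4, 8, 13, 20]
25 → extends → [4, 8, 13, 20, 25]
Five tails, so the longest strictly increasing subsequence has length 5 (e.g. 5, 16, 19, 21, 25).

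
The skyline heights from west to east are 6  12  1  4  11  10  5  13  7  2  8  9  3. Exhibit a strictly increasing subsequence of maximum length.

Patience tails give the LIS length; then backtrack through the dp parents:
6 → extends → [6]
12 → extends → [6, 12]
1 → replaces 6 → [1, 12]
4 → replaces 12 → [1, 4]
11 → extends → [1, 4, 11]
10 → replaces 11 → [1, 4, 10]
5 → replaces 10 → [1, 4, 5]
13 → extends → [1, 4, 5, 13]
7 → replaces 13 → [1, 4, 5, 7]
2 → replaces 4 → [1, 2, 5, 7]
8 → extends → [1, 2, 5, 7, 8]
9 → extends → [1, 2, 5, 7, 8, 9]
3 → replaces 5 → [1, 2, 3, 7, 8, 9]
Length 6; one witness is 1, 4, 5, 7, 8, 9.

1, 4, 5, 7, 8, 9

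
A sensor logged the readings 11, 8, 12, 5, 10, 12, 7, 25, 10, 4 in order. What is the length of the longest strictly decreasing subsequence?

4

Let dp[i] be the longest strictly decreasing subsequence ending at i:
i:      1  2  3  4  5  6  7  8  9 10
a[i]:  11  8 12  5 10 12  7 25 10  4
dp:     1  2  1  3  2  1  3  1  2  4
Maximum is 4.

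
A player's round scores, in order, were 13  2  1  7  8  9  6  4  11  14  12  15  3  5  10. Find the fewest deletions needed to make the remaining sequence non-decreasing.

Fewest deletions = n − (longest non-decreasing subsequence).
Patience tails:
13 → extends → [13]
2 → replaces 13 → [2]
1 → replaces 2 → [1]
7 → extends → [1, 7]
8 → extends → [1, 7, 8]
9 → extends → [1, 7, 8, 9]
6 → replaces 7 → [1, 6, 8, 9]
4 → replaces 6 → [1, 4, 8, 9]
11 → extends → [1, 4, 8, 9, 11]
14 → extends → [1, 4, 8, 9, 11, 14]
12 → replaces 14 → [1, 4, 8, 9, 11, 12]
15 → extends → [1, 4, 8, 9, 11, 12, 15]
3 → replaces 4 → [1, 3, 8, 9, 11, 12, 15]
5 → replaces 8 → [1, 3, 5, 9, 11, 12, 15]
10 → replaces 11 → [1, 3, 5, 9, 10, 12, 15]
Longest non-decreasing subsequence has length 7, so deletions = 15 − 7 = 8.

8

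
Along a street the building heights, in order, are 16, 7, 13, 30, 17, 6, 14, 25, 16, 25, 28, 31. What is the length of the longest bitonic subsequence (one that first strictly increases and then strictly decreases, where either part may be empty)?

7

inc[i] = longest strictly increasing subsequence ending at i; dec[i] = longest strictly decreasing subsequence starting at i:
i:      1  2  3  4  5  6  7  8  9 10 11 12
a[i]:  16  7 13 30 17  6 14 25 16 25 28 31
inc:    1  1  2  3  3  1  3  4  4  5  6  7
dec:    3  2  2  3  2  1  1  2  1  1  1  1
Best peak at i=12 (value 31): inc=7, dec=1, length 7+1−1 = 7.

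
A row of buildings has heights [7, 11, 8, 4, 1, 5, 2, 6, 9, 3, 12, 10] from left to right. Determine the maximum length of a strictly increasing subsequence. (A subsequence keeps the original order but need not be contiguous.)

Track the smallest tail for each achievable length (strict):
7 → extends → [7]
11 → extends → [7, 11]
8 → replaces 11 → [7, 8]
4 → replaces 7 → [4, 8]
1 → replaces 4 → [1, 8]
5 → replaces 8 → [1, 5]
2 → replaces 5 → [1, 2]
6 → extends → [1, 2, 6]
9 → extends → [1, 2, 6, 9]
3 → replaces 6 → [1, 2, 3, 9]
12 → extends → [1, 2, 3, 9, 12]
10 → replaces 12 → [1, 2, 3, 9, 10]
Five tails, so the longest strictly increasing subsequence has length 5 (e.g. 4, 5, 6, 9, 12).

5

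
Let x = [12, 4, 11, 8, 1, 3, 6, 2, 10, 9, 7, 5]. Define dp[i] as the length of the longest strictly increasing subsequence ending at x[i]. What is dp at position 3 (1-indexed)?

2

dp[i] = 1 + max{dp[j] : j<i, x[j]<x[i]} (or 1 if no such j):
i:      1  2  3  4  5  6  7  8  9 10 11 12
x[i]:  12  4 11  8  1  3  6  2 10  9  7  5
dp:     1  1  2  2  1  2  3  2  4  4  4  3
At index 3 the value is 2.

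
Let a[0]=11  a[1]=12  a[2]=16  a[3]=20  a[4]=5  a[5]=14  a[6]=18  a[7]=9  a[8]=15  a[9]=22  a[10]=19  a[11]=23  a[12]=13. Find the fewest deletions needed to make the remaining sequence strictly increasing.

Fewest deletions = n − (longest strictly increasing subsequence).
i:      0  1  2  3  4  5  6  7  8  9 10 11 12
a[i]:  11 12 16 20  5 14 18  9 15 22 19 23 13
dp:     1  2  3  4  1  3  4  2  4  5  5  6  3
max dp = 6, so deletions = 13 − 6 = 7.

7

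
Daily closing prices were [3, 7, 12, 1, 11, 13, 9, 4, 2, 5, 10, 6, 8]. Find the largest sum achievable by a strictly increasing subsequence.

35

Let S[i] be the best sum of a strictly increasing subsequence ending at i:
i:      1  2  3  4  5  6  7  8  9 10 11 12 13
a[i]:   3  7 12  1 11 13  9  4  2  5 10  6  8
S:      3 10 22  1 21 35 19  7  3 12 29 18 26
Maximum is 35 (e.g. 3 + 7 + 12 + 13).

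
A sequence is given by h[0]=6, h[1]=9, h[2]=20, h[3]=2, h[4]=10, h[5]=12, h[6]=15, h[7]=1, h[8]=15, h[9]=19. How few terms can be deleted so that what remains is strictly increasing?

4

Fewest deletions = n − (longest strictly increasing subsequence).
Patience tails:
6 → extends → [6]
9 → extends → [6, 9]
20 → extends → [6, 9, 20]
2 → replaces 6 → [2, 9, 20]
10 → replaces 20 → [2, 9, 10]
12 → extends → [2, 9, 10, 12]
15 → extends → [2, 9, 10, 12, 15]
1 → replaces 2 → [1, 9, 10, 12, 15]
15 → already a tail → [1, 9, 10, 12, 15]
19 → extends → [1, 9, 10, 12, 15, 19]
Longest strictly increasing subsequence has length 6, so deletions = 10 − 6 = 4.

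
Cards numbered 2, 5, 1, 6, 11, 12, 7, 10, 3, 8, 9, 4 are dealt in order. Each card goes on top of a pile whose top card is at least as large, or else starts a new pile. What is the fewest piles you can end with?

Place each on the leftmost legal pile:
2 → new pile 1 (tops now [2])
5 → new pile 2 (tops now [2, 5])
1 → pile 1 (tops now [1, 5])
6 → new pile 3 (tops now [1, 5, 6])
11 → new pile 4 (tops now [1, 5, 6, 11])
12 → new pile 5 (tops now [1, 5, 6, 11, 12])
7 → pile 4 (tops now [1, 5, 6, 7, 12])
10 → pile 5 (tops now [1, 5, 6, 7, 10])
3 → pile 2 (tops now [1, 3, 6, 7, 10])
8 → pile 5 (tops now [1, 3, 6, 7, 8])
9 → new pile 6 (tops now [1, 3, 6, 7, 8, 9])
4 → pile 3 (tops now [1, 3, 4, 7, 8, 9])
Six piles.

6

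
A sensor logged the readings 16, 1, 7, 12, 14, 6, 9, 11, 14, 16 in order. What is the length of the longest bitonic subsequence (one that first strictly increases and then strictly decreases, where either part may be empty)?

6

inc[i] = longest strictly increasing subsequence ending at i; dec[i] = longest strictly decreasing subsequence starting at i:
i:      1  2  3  4  5  6  7  8  9 10
a[i]:  16  1  7 12 14  6  9 11 14 16
inc:    1  1  2  3  4  2  3  4  5  6
dec:    3  1  2  2  2  1  1  1  1  1
Best peak at i=10 (value 16): inc=6, dec=1, length 6+1−1 = 6.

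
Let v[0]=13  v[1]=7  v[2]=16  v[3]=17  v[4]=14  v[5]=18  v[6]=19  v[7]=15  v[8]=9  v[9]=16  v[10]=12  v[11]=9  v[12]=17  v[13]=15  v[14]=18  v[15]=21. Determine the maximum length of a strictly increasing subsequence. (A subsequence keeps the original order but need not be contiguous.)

Let dp[i] be the length of the longest such subsequence ending at index i:
i:      0  1  2  3  4  5  6  7  8  9 10 11 12 13 14 15
v[i]:  13  7 16 17 14 18 19 15  9 16 12  9 17 15 18 21
dp:     1  1  2  3  2  4  5  3  2  4  3  2  5  4  6  7
Maximum dp value is 7.

7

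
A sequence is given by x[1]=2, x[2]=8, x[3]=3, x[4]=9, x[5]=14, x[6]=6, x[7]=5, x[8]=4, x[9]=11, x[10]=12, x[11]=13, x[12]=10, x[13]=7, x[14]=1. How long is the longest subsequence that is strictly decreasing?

5

Negate each value so 'decreasing' becomes 'increasing', then run patience tails on the negated sequence:
-2 → extends → [-2]
-8 → replaces -2 → [-8]
-3 → extends → [-8, -3]
-9 → replaces -8 → [-9, -3]
-14 → replaces -9 → [-14, -3]
-6 → replaces -3 → [-14, -6]
-5 → extends → [-14, -6, -5]
-4 → extends → [-14, -6, -5, -4]
-11 → replaces -6 → [-14, -11, -5, -4]
-12 → replaces -11 → [-14, -12, -5, -4]
-13 → replaces -12 → [-14, -13, -5, -4]
-10 → replaces -5 → [-14, -13, -10, -4]
-7 → replaces -4 → [-14, -13, -10, -7]
-1 → extends → [-14, -13, -10, -7, -1]
Five tails, so the longest strictly decreasing subsequence of the original has length 5.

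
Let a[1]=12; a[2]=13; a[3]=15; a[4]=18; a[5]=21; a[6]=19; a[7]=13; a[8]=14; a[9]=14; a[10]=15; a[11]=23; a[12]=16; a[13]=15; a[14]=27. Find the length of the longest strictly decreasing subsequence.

Let dp[i] be the longest strictly decreasing subsequence ending at i:
i:      1  2  3  4  5  6  7  8  9 10 11 12 13 14
a[i]:  12 13 15 18 21 19 13 14 14 15 23 16 15 27
dp:     1  1  1  1  1  2  3  3  3  3  1  3  4  1
Maximum is 4.

4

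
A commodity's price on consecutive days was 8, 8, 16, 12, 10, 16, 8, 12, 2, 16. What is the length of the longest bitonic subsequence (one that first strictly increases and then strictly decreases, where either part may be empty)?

inc[i] = longest strictly increasing subsequence ending at i; dec[i] = longest strictly decreasing subsequence starting at i:
i:      1  2  3  4  5  6  7  8  9 10
a[i]:   8  8 16 12 10 16  8 12  2 16
inc:    1  1  2  2  2  3  1  3  1  4
dec:    2  2  5  4  3  3  2  2  1  1
Best peak at i=3 (value 16): inc=2, dec=5, length 2+5−1 = 6.

6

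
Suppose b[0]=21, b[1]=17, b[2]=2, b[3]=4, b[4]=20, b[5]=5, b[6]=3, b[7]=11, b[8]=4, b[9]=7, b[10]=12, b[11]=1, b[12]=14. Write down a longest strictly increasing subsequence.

2, 4, 5, 11, 12, 14

Patience tails give the LIS length; then backtrack through the dp parents:
21 → extends → [21]
17 → replaces 21 → [17]
2 → replaces 17 → [2]
4 → extends → [2, 4]
20 → extends → [2, 4, 20]
5 → replaces 20 → [2, 4, 5]
3 → replaces 4 → [2, 3, 5]
11 → extends → [2, 3, 5, 11]
4 → replaces 5 → [2, 3, 4, 11]
7 → replaces 11 → [2, 3, 4, 7]
12 → extends → [2, 3, 4, 7, 12]
1 → replaces 2 → [1, 3, 4, 7, 12]
14 → extends → [1, 3, 4, 7, 12, 14]
Length 6; one witness is 2, 4, 5, 11, 12, 14.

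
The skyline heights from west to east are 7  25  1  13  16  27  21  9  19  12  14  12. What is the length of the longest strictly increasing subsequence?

Track the smallest tail for each achievable length (strict):
7 → extends → [7]
25 → extends → [7, 25]
1 → replaces 7 → [1, 25]
13 → replaces 25 → [1, 13]
16 → extends → [1, 13, 16]
27 → extends → [1, 13, 16, 27]
21 → replaces 27 → [1, 13, 16, 21]
9 → replaces 13 → [1, 9, 16, 21]
19 → replaces 21 → [1, 9, 16, 19]
12 → replaces 16 → [1, 9, 12, 19]
14 → replaces 19 → [1, 9, 12, 14]
12 → already a tail → [1, 9, 12, 14]
Four tails, so the longest strictly increasing subsequence has length 4 (e.g. 7, 13, 16, 27).

4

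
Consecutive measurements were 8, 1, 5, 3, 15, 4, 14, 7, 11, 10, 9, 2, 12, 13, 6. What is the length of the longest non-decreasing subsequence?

7

Track the smallest tail for each achievable length (allowing ties):
8 → extends → [8]
1 → replaces 8 → [1]
5 → extends → [1, 5]
3 → replaces 5 → [1, 3]
15 → extends → [1, 3, 15]
4 → replaces 15 → [1, 3, 4]
14 → extends → [1, 3, 4, 14]
7 → replaces 14 → [1, 3, 4, 7]
11 → extends → [1, 3, 4, 7, 11]
10 → replaces 11 → [1, 3, 4, 7, 10]
9 → replaces 10 → [1, 3, 4, 7, 9]
2 → replaces 3 → [1, 2, 4, 7, 9]
12 → extends → [1, 2, 4, 7, 9, 12]
13 → extends → [1, 2, 4, 7, 9, 12, 13]
6 → replaces 7 → [1, 2, 4, 6, 9, 12, 13]
Seven tails, so the longest non-decreasing subsequence has length 7 (e.g. 1, 3, 4, 7, 11, 12, 13).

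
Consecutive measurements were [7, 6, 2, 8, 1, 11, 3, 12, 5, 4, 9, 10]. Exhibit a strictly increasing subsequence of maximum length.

2, 3, 5, 9, 10

Patience tails give the LIS length; then backtrack through the dp parents:
7 → extends → [7]
6 → replaces 7 → [6]
2 → replaces 6 → [2]
8 → extends → [2, 8]
1 → replaces 2 → [1, 8]
11 → extends → [1, 8, 11]
3 → replaces 8 → [1, 3, 11]
12 → extends → [1, 3, 11, 12]
5 → replaces 11 → [1, 3, 5, 12]
4 → replaces 5 → [1, 3, 4, 12]
9 → replaces 12 → [1, 3, 4, 9]
10 → extends → [1, 3, 4, 9, 10]
Length 5; one witness is 2, 3, 5, 9, 10.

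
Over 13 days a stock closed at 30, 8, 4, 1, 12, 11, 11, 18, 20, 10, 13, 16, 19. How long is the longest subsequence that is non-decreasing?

6

Track the smallest tail for each achievable length (allowing ties):
30 → extends → [30]
8 → replaces 30 → [8]
4 → replaces 8 → [4]
1 → replaces 4 → [1]
12 → extends → [1, 12]
11 → replaces 12 → [1, 11]
11 → extends → [1, 11, 11]
18 → extends → [1, 11, 11, 18]
20 → extends → [1, 11, 11, 18, 20]
10 → replaces 11 → [1, 10, 11, 18, 20]
13 → replaces 18 → [1, 10, 11, 13, 20]
16 → replaces 20 → [1, 10, 11, 13, 16]
19 → extends → [1, 10, 11, 13, 16, 19]
Six tails, so the longest non-decreasing subsequence has length 6 (e.g. 8, 11, 11, 13, 16, 19).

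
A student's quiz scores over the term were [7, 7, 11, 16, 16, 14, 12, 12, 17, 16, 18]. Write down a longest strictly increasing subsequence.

7, 11, 16, 17, 18

Patience tails give the LIS length; then backtrack through the dp parents:
7 → extends → [7]
7 → already a tail → [7]
11 → extends → [7, 11]
16 → extends → [7, 11, 16]
16 → already a tail → [7, 11, 16]
14 → replaces 16 → [7, 11, 14]
12 → replaces 14 → [7, 11, 12]
12 → already a tail → [7, 11, 12]
17 → extends → [7, 11, 12, 17]
16 → replaces 17 → [7, 11, 12, 16]
18 → extends → [7, 11, 12, 16, 18]
Length 5; one witness is 7, 11, 16, 17, 18.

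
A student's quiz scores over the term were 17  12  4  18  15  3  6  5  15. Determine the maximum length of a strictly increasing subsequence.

3

Track the smallest tail for each achievable length (strict):
17 → extends → [17]
12 → replaces 17 → [12]
4 → replaces 12 → [4]
18 → extends → [4, 18]
15 → replaces 18 → [4, 15]
3 → replaces 4 → [3, 15]
6 → replaces 15 → [3, 6]
5 → replaces 6 → [3, 5]
15 → extends → [3, 5, 15]
Three tails, so the longest strictly increasing subsequence has length 3 (e.g. 4, 6, 15).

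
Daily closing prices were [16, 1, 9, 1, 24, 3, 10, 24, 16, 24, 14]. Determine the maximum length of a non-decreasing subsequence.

6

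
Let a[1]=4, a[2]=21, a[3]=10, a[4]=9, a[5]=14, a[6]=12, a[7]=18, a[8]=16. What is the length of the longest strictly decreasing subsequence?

Negate each value so 'decreasing' becomes 'increasing', then run patience tails on the negated sequence:
-4 → extends → [-4]
-21 → replaces -4 → [-21]
-10 → extends → [-21, -10]
-9 → extends → [-21, -10, -9]
-14 → replaces -10 → [-21, -14, -9]
-12 → replaces -9 → [-21, -14, -12]
-18 → replaces -14 → [-21, -18, -12]
-16 → replaces -12 → [-21, -18, -16]
Three tails, so the longest strictly decreasing subsequence of the original has length 3.

3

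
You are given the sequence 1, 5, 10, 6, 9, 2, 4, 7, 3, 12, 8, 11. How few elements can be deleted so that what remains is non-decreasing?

6

Fewest deletions = n − (longest non-decreasing subsequence).
Patience tails:
1 → extends → [1]
5 → extends → [1, 5]
10 → extends → [1, 5, 10]
6 → replaces 10 → [1, 5, 6]
9 → extends → [1, 5, 6, 9]
2 → replaces 5 → [1, 2, 6, 9]
4 → replaces 6 → [1, 2, 4, 9]
7 → replaces 9 → [1, 2, 4, 7]
3 → replaces 4 → [1, 2, 3, 7]
12 → extends → [1, 2, 3, 7, 12]
8 → replaces 12 → [1, 2, 3, 7, 8]
11 → extends → [1, 2, 3, 7, 8, 11]
Longest non-decreasing subsequence has length 6, so deletions = 12 − 6 = 6.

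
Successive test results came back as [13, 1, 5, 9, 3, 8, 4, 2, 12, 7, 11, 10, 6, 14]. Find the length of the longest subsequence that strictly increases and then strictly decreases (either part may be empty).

inc[i] = longest strictly increasing subsequence ending at i; dec[i] = longest strictly decreasing subsequence starting at i:
i:      1  2  3  4  5  6  7  8  9 10 11 12 13 14
a[i]:  13  1  5  9  3  8  4  2 12  7 11 10  6 14
inc:    1  1  2  3  2  3  3  2  4  4  5  5  4  6
dec:    5  1  3  4  2  3  2  1  4  2  3  2  1  1
Best peak at i=9 (value 12): inc=4, dec=4, length 4+4−1 = 7.

7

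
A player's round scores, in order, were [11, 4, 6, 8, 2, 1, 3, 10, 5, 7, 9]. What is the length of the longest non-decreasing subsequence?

Let dp[i] be the length of the longest such subsequence ending at index i:
i:      1  2  3  4  5  6  7  8  9 10 11
a[i]:  11  4  6  8  2  1  3 10  5  7  9
dp:     1  1  2  3  1  1  2  4  3  4  5
Maximum dp value is 5.

5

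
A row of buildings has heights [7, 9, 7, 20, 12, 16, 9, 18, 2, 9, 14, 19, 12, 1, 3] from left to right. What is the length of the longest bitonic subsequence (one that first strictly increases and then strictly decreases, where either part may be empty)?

8

inc[i] = longest strictly increasing subsequence ending at i; dec[i] = longest strictly decreasing subsequence starting at i:
i:      1  2  3  4  5  6  7  8  9 10 11 12 13 14 15
a[i]:   7  9  7 20 12 16  9 18  2  9 14 19 12  1  3
inc:    1  2  1  3  3  4  2  5  1  2  4  6  3  1  2
dec:    3  4  3  5  4  4  3  4  2  2  3  3  2  1  1
Best peak at i=8 (value 18): inc=5, dec=4, length 5+4−1 = 8.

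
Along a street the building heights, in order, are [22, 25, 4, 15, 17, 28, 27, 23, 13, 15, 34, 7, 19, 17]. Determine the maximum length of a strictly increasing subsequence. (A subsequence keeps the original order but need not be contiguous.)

5

Track the smallest tail for each achievable length (strict):
22 → extends → [22]
25 → extends → [22, 25]
4 → replaces 22 → [4, 25]
15 → replaces 25 → [4, 15]
17 → extends → [4, 15, 17]
28 → extends → [4, 15, 17, 28]
27 → replaces 28 → [4, 15, 17, 27]
23 → replaces 27 → [4, 15, 17, 23]
13 → replaces 15 → [4, 13, 17, 23]
15 → replaces 17 → [4, 13, 15, 23]
34 → extends → [4, 13, 15, 23, 34]
7 → replaces 13 → [4, 7, 15, 23, 34]
19 → replaces 23 → [4, 7, 15, 19, 34]
17 → replaces 19 → [4, 7, 15, 17, 34]
Five tails, so the longest strictly increasing subsequence has length 5 (e.g. 4, 15, 17, 28, 34).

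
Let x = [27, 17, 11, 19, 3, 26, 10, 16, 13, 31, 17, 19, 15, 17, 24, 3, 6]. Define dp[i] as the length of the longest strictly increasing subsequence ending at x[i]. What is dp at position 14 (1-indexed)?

5

dp[i] = 1 + max{dp[j] : j<i, x[j]<x[i]} (or 1 if no such j):
i:      1  2  3  4  5  6  7  8  9 10 11 12 13 14 15 16 17
x[i]:  27 17 11 19  3 26 10 16 13 31 17 19 15 17 24  3  6
dp:     1  1  1  2  1  3  2  3  3  4  4  5  4  5  6  1  2
At index 14 the value is 5.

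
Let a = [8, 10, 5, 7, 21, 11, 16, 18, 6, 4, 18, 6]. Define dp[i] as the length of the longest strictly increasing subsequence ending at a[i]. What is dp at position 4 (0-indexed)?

dp[i] = 1 + max{dp[j] : j<i, a[j]<a[i]} (or 1 if no such j):
i:      0  1  2  3  4  5  6  7  8  9 10 11
a[i]:   8 10  5  7 21 11 16 18  6  4 18  6
dp:     1  2  1  2  3  3  4  5  2  1  5  2
At index 4 the value is 3.

3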